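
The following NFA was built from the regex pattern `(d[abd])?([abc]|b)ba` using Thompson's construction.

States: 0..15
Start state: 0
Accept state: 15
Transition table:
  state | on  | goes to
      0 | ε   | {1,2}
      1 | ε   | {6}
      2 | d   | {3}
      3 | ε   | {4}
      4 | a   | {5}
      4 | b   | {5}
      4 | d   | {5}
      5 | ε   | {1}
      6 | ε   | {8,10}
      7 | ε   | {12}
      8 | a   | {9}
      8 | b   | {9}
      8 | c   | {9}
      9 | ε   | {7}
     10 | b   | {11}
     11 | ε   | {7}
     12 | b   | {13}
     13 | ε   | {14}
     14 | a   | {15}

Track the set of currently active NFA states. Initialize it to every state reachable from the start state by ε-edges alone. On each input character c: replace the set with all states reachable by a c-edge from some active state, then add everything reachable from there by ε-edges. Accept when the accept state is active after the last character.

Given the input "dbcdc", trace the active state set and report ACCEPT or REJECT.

S₀ = ε-closure({0}) = {0,1,2,6,8,10}
'd' @ 1: {3,4}
'b' @ 2: {1,5,6,8,10}
'c' @ 3: {7,9,12}
'd' @ 4: {}  — dead — no transitions
rest 'c' ignored (set empty)
final: {}; accept 15 not in set

Answer: REJECT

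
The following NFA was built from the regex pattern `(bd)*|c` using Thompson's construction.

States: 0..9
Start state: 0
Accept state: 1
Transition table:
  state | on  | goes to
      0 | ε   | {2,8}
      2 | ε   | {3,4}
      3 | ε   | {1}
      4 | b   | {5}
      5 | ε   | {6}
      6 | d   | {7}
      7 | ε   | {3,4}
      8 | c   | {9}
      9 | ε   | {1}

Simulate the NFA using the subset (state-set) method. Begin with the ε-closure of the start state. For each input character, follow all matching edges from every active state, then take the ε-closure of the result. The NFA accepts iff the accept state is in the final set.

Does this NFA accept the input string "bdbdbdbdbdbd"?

Answer: ACCEPT

Steps:
S₀ = ε-closure({0}) = {0,1,2,3,4,8}
'b' @ 1: {5,6}
'd' @ 2: {1,3,4,7}  (accept∈set)
'b' @ 3: {5,6}
'd' @ 4: {1,3,4,7}  (accept∈set)
'b' @ 5: {5,6}
'd' @ 6: {1,3,4,7}  (accept∈set)
'b' @ 7: {5,6}
'd' @ 8: {1,3,4,7}  (accept∈set)
'b' @ 9: {5,6}
'd' @ 10: {1,3,4,7}  (accept∈set)
'b' @ 11: {5,6}
'd' @ 12: {1,3,4,7}  (accept∈set)
after full input: {1,3,4,7}  (accept=1 in)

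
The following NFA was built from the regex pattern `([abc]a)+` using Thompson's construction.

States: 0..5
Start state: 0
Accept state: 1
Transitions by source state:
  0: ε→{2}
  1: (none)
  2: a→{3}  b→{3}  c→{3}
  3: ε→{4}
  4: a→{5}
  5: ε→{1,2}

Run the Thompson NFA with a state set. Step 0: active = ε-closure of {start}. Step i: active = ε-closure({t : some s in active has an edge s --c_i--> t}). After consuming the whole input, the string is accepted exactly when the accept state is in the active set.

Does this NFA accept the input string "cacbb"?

Answer: REJECT

Steps:
S₀ = ε-closure({0}) = {0,2}
'c' @ 1: {3,4}
'a' @ 2: {1,2,5}  [accepting]
'c' @ 3: {3,4}
'b' @ 4: {}  — no active states
rest 'b' ignored (set empty)
final: {}; accept 1 not in set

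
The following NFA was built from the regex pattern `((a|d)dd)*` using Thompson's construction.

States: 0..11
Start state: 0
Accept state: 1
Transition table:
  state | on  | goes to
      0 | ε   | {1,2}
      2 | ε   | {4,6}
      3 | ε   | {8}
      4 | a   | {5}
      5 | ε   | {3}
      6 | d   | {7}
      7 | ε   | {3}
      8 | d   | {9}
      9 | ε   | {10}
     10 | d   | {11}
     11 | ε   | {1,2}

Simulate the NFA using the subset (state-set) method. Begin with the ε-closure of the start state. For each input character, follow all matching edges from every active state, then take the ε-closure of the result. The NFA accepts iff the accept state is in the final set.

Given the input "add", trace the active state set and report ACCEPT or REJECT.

Answer: ACCEPT

Derivation:
S₀ = ε-closure({0}) = {0,1,2,4,6}
'a' @ 1: {3,5,8}
'd' @ 2: {9,10}
'd' @ 3: {1,2,4,6,11}  [accepting]
final: {1,2,4,6,11}; accept 1 in set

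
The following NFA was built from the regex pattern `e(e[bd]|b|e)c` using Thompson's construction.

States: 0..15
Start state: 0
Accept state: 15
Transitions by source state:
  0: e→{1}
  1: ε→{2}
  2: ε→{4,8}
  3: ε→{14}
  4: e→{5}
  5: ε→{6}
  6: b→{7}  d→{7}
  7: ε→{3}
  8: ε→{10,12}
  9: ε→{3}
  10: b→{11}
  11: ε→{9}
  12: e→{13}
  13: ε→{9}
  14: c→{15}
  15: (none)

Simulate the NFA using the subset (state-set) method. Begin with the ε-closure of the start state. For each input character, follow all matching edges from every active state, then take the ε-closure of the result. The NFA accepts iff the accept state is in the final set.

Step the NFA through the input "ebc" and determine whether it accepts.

Answer: ACCEPT

Steps:
start: ε-closure({0}) = {0}
'e' @ 1: {1,2,4,8,10,12}
'b' @ 2: {3,9,11,14}
'c' @ 3: {15}  ✓accept
end set {15} — state 15 in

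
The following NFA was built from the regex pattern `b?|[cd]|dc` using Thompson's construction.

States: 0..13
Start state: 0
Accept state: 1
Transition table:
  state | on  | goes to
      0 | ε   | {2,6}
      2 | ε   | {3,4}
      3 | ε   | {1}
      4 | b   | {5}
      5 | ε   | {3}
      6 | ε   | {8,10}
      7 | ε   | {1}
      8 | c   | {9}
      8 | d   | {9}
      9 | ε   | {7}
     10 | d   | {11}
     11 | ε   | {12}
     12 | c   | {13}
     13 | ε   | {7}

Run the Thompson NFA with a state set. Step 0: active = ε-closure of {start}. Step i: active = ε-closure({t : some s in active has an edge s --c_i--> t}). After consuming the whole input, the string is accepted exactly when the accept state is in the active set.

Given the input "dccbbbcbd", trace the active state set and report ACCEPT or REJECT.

Answer: REJECT

Steps:
S₀ = ε-closure({0}) = {0,1,2,3,4,6,8,10}
'd' @ 1: {1,7,9,11,12}  (accept∈set)
'c' @ 2: {1,7,13}  (accept∈set)
'c' @ 3: {}  — dead — no transitions
rest 'bbbcbd' ignored (set empty)
end set {} — state 1 not in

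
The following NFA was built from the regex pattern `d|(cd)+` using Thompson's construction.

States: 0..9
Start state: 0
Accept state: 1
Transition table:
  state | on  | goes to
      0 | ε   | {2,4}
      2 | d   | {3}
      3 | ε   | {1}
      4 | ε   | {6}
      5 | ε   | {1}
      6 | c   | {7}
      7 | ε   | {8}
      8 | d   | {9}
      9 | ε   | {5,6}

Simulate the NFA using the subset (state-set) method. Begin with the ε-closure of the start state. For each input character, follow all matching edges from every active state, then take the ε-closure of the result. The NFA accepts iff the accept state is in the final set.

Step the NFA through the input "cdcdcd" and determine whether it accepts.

Answer: ACCEPT

Derivation:
start: ε-closure({0}) = {0,2,4,6}
'c' @ 1: {7,8}
'd' @ 2: {1,5,6,9}  (accept∈set)
'c' @ 3: {7,8}
'd' @ 4: {1,5,6,9}  (accept∈set)
'c' @ 5: {7,8}
'd' @ 6: {1,5,6,9}  (accept∈set)
after full input: {1,5,6,9}  (accept=1 in)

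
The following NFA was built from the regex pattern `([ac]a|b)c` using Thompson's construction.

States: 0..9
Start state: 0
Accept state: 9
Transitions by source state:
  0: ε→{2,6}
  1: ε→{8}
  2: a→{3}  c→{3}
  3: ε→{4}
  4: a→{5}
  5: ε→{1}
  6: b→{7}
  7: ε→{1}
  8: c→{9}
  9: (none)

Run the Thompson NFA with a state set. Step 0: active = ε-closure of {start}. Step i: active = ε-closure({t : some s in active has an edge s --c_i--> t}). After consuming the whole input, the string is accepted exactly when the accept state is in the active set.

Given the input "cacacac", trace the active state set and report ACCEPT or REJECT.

S₀ = ε-closure({0}) = {0,2,6}
'c' @ 1: {3,4}
'a' @ 2: {1,5,8}
'c' @ 3: {9}  (accept∈set)
'a' @ 4: {}  — dead — no transitions
rest 'cac' ignored (set empty)
after full input: {}  (accept=9 not in)

Answer: REJECT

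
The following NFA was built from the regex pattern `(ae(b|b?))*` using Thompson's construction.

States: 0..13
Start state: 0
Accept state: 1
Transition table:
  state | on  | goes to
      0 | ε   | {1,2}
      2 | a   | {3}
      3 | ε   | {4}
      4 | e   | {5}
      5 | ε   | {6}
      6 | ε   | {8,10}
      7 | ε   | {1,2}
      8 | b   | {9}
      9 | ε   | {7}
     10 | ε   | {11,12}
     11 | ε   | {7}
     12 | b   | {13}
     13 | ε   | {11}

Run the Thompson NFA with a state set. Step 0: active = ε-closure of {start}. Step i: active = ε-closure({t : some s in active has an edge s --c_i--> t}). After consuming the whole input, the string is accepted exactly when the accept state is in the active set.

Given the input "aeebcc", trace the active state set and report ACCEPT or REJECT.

Answer: REJECT

Steps:
S₀ = ε-closure({0}) = {0,1,2}
'a' @ 1: {3,4}
'e' @ 2: {1,2,5,6,7,8,10,11,12}  [accepting]
'e' @ 3: {}  — state set empty
rest 'bcc' ignored (set empty)
end set {} — state 1 not in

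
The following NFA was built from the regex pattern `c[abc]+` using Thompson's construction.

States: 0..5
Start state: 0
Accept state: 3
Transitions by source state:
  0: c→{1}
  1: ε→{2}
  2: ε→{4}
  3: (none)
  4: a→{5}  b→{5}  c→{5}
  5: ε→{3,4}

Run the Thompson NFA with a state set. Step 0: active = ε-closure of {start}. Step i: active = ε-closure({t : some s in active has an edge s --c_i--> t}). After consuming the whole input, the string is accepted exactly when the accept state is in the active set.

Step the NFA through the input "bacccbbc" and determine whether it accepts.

start: ε-closure({0}) = {0}
'b' @ 1: {}  — no active states
rest 'acccbbc' ignored (set empty)
final: {}; accept 3 not in set

Answer: REJECT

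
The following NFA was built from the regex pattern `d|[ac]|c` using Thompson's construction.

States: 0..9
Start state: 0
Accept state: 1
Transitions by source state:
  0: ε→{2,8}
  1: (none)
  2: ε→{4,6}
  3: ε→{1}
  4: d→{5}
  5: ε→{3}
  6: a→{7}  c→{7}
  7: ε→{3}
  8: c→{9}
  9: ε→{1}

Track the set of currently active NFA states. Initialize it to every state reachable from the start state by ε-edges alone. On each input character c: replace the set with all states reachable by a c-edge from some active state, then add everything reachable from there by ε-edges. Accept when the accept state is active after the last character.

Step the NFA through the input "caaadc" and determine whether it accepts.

Answer: REJECT

Derivation:
S₀ = ε-closure({0}) = {0,2,4,6,8}
'c' @ 1: {1,3,7,9}  (accept∈set)
'a' @ 2: {}  — no active states
rest 'aadc' ignored (set empty)
after full input: {}  (accept=1 not in)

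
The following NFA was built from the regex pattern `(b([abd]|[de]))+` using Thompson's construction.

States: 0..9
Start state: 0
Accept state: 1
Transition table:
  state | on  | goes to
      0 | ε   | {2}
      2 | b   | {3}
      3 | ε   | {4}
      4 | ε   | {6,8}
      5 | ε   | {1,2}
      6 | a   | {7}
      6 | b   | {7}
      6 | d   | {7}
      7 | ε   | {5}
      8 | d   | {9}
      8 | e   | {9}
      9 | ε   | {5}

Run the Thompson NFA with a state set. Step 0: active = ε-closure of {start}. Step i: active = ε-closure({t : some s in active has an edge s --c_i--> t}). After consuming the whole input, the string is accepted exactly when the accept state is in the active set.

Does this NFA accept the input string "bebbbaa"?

initial (ε-close {0}): {0,2}
'b' @ 1: {3,4,6,8}
'e' @ 2: {1,2,5,9}  ✓accept
'b' @ 3: {3,4,6,8}
'b' @ 4: {1,2,5,7}  ✓accept
'b' @ 5: {3,4,6,8}
'a' @ 6: {1,2,5,7}  ✓accept
'a' @ 7: {}  — dead — no transitions
final: {}; accept 1 not in set

Answer: REJECT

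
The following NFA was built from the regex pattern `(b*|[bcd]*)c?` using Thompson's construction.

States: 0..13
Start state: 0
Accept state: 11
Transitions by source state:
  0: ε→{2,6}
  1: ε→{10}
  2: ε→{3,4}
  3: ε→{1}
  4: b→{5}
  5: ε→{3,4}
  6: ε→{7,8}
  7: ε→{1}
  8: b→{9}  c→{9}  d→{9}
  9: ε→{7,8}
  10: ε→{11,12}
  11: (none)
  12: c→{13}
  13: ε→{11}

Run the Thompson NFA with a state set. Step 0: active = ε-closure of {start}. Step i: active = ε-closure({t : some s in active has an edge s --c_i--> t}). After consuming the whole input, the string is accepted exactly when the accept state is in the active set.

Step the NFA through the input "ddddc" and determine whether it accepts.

Answer: ACCEPT

Trace:
initial (ε-close {0}): {0,1,2,3,4,6,7,8,10,11,12}
'd' @ 1: {1,7,8,9,10,11,12}  (accept∈set)
'd' @ 2: {1,7,8,9,10,11,12}  (accept∈set)
'd' @ 3: {1,7,8,9,10,11,12}  (accept∈set)
'd' @ 4: {1,7,8,9,10,11,12}  (accept∈set)
'c' @ 5: {1,7,8,9,10,11,12,13}  (accept∈set)
final: {1,7,8,9,10,11,12,13}; accept 11 in set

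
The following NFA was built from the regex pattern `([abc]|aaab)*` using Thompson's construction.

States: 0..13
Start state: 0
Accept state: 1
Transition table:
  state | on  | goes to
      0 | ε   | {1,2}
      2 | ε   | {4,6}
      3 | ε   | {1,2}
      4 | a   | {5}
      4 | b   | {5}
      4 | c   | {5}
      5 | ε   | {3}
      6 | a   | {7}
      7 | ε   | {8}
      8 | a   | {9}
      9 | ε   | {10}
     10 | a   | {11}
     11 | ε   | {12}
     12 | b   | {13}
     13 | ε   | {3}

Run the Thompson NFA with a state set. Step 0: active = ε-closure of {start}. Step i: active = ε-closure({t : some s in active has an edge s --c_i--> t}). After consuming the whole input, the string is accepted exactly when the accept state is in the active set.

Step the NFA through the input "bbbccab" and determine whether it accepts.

start: ε-closure({0}) = {0,1,2,4,6}
'b' @ 1: {1,2,3,4,5,6}  ✓accept
'b' @ 2: {1,2,3,4,5,6}  ✓accept
'b' @ 3: {1,2,3,4,5,6}  ✓accept
'c' @ 4: {1,2,3,4,5,6}  ✓accept
'c' @ 5: {1,2,3,4,5,6}  ✓accept
'a' @ 6: {1,2,3,4,5,6,7,8}  ✓accept
'b' @ 7: {1,2,3,4,5,6}  ✓accept
after full input: {1,2,3,4,5,6}  (accept=1 in)

Answer: ACCEPT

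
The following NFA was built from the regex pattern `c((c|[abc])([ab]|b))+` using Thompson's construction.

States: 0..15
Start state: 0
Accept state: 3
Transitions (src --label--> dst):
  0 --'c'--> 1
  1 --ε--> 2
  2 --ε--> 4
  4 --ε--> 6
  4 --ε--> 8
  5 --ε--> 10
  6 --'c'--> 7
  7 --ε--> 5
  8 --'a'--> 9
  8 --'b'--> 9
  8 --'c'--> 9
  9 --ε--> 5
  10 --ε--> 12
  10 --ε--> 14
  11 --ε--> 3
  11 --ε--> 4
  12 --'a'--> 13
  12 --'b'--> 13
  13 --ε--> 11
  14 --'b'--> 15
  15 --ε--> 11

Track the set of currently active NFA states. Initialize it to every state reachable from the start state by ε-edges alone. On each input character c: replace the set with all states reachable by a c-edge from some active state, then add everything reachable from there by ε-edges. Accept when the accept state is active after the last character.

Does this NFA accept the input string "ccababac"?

initial (ε-close {0}): {0}
'c' @ 1: {1,2,4,6,8}
'c' @ 2: {5,7,9,10,12,14}
'a' @ 3: {3,4,6,8,11,13}  [accepting]
'b' @ 4: {5,9,10,12,14}
'a' @ 5: {3,4,6,8,11,13}  [accepting]
'b' @ 6: {5,9,10,12,14}
'a' @ 7: {3,4,6,8,11,13}  [accepting]
'c' @ 8: {5,7,9,10,12,14}
after full input: {5,7,9,10,12,14}  (accept=3 not in)

Answer: REJECT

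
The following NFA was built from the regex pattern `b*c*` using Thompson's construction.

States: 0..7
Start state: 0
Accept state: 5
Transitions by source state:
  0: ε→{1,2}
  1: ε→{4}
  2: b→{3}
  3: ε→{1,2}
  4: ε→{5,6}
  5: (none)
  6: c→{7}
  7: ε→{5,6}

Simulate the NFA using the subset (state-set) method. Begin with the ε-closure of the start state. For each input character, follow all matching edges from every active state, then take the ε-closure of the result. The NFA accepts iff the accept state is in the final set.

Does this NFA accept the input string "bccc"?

Answer: ACCEPT

Trace:
S₀ = ε-closure({0}) = {0,1,2,4,5,6}
'b' @ 1: {1,2,3,4,5,6}  ✓accept
'c' @ 2: {5,6,7}  ✓accept
'c' @ 3: {5,6,7}  ✓accept
'c' @ 4: {5,6,7}  ✓accept
after full input: {5,6,7}  (accept=5 in)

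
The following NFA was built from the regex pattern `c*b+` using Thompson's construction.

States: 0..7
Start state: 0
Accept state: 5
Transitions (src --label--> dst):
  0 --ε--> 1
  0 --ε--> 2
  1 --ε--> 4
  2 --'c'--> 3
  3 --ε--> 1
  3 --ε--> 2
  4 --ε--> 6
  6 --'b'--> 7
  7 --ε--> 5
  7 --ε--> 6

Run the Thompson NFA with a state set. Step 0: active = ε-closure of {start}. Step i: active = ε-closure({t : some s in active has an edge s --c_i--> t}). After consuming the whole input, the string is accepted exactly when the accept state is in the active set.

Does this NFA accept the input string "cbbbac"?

start: ε-closure({0}) = {0,1,2,4,6}
'c' @ 1: {1,2,3,4,6}
'b' @ 2: {5,6,7}  (accept∈set)
'b' @ 3: {5,6,7}  (accept∈set)
'b' @ 4: {5,6,7}  (accept∈set)
'a' @ 5: {}  — dead — no transitions
rest 'c' ignored (set empty)
final: {}; accept 5 not in set

Answer: REJECT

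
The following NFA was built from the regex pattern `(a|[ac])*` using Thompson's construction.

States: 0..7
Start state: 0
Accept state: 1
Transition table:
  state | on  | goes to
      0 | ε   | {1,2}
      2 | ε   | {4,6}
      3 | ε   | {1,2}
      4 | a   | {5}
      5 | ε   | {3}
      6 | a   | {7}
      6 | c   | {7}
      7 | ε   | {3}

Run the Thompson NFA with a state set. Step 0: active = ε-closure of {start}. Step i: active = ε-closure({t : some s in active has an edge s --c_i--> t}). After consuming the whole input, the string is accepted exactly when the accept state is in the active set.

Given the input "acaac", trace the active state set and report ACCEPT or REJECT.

Answer: ACCEPT

Steps:
S₀ = ε-closure({0}) = {0,1,2,4,6}
'a' @ 1: {1,2,3,4,5,6,7}  ✓accept
'c' @ 2: {1,2,3,4,6,7}  ✓accept
'a' @ 3: {1,2,3,4,5,6,7}  ✓accept
'a' @ 4: {1,2,3,4,5,6,7}  ✓accept
'c' @ 5: {1,2,3,4,6,7}  ✓accept
final: {1,2,3,4,6,7}; accept 1 in set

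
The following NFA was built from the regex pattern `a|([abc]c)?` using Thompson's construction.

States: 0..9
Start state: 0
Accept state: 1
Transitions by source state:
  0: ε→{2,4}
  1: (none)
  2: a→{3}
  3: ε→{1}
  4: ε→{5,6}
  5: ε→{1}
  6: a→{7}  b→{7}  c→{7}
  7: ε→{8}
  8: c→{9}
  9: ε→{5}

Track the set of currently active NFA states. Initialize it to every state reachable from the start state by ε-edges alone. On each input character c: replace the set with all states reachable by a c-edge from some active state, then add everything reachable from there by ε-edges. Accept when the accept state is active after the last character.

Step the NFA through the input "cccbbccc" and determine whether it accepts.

initial (ε-close {0}): {0,1,2,4,5,6}
'c' @ 1: {7,8}
'c' @ 2: {1,5,9}  (accept∈set)
'c' @ 3: {}  — state set empty
rest 'bbccc' ignored (set empty)
final: {}; accept 1 not in set

Answer: REJECT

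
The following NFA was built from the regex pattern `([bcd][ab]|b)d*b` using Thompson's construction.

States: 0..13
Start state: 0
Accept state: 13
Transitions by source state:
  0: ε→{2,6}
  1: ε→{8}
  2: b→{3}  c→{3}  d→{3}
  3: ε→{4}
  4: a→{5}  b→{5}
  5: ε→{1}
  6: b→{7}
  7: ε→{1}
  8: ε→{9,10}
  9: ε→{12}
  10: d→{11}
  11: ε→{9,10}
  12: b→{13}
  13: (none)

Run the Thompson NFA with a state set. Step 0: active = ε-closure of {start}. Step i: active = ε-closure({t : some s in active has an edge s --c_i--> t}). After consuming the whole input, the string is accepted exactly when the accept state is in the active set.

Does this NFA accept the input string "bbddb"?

S₀ = ε-closure({0}) = {0,2,6}
'b' @ 1: {1,3,4,7,8,9,10,12}
'b' @ 2: {1,5,8,9,10,12,13}  (accept∈set)
'd' @ 3: {9,10,11,12}
'd' @ 4: {9,10,11,12}
'b' @ 5: {13}  (accept∈set)
final: {13}; accept 13 in set

Answer: ACCEPT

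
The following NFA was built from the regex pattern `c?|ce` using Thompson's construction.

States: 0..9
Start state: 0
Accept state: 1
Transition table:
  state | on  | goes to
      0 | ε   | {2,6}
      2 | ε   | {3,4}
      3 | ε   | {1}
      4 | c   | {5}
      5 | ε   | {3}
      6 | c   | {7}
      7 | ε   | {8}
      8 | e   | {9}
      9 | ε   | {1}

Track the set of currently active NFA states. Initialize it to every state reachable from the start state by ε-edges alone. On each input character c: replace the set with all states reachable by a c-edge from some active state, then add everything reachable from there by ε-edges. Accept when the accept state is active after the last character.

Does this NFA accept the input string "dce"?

start: ε-closure({0}) = {0,1,2,3,4,6}
'd' @ 1: {}  — dead — no transitions
rest 'ce' ignored (set empty)
final: {}; accept 1 not in set

Answer: REJECT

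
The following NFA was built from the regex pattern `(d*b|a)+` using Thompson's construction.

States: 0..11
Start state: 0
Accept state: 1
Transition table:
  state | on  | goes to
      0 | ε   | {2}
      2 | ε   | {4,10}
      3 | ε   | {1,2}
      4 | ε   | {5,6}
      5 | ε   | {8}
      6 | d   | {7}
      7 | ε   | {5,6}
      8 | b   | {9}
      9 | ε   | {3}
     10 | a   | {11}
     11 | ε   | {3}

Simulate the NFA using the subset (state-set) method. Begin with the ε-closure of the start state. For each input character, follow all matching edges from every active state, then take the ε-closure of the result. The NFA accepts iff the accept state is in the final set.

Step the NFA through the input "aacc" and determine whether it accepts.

initial (ε-close {0}): {0,2,4,5,6,8,10}
'a' @ 1: {1,2,3,4,5,6,8,10,11}  ✓accept
'a' @ 2: {1,2,3,4,5,6,8,10,11}  ✓accept
'c' @ 3: {}  — dead — no transitions
rest 'c' ignored (set empty)
after full input: {}  (accept=1 not in)

Answer: REJECT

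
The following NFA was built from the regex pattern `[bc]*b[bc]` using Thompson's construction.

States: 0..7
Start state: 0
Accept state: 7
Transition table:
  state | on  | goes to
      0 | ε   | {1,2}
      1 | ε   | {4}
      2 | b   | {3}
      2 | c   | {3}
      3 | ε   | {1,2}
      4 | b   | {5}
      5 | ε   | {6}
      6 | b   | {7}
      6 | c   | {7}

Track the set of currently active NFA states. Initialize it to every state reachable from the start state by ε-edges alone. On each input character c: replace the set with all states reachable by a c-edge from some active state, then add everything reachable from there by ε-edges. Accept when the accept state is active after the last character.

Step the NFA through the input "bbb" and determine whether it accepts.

initial (ε-close {0}): {0,1,2,4}
'b' @ 1: {1,2,3,4,5,6}
'b' @ 2: {1,2,3,4,5,6,7}  ✓accept
'b' @ 3: {1,2,3,4,5,6,7}  ✓accept
end set {1,2,3,4,5,6,7} — state 7 in

Answer: ACCEPT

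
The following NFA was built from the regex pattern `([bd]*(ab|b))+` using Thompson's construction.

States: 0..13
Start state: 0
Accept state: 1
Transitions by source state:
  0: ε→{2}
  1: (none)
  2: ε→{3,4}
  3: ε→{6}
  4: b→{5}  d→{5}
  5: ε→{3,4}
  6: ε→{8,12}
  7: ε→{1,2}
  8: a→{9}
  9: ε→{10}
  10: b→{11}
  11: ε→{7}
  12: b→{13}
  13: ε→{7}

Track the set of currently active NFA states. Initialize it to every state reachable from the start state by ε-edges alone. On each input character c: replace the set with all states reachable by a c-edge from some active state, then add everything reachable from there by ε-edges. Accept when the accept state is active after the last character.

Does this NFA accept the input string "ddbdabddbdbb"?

Answer: ACCEPT

Derivation:
S₀ = ε-closure({0}) = {0,2,3,4,6,8,12}
'd' @ 1: {3,4,5,6,8,12}
'd' @ 2: {3,4,5,6,8,12}
'b' @ 3: {1,2,3,4,5,6,7,8,12,13}  [accepting]
'd' @ 4: {3,4,5,6,8,12}
'a' @ 5: {9,10}
'b' @ 6: {1,2,3,4,6,7,8,11,12}  [accepting]
'd' @ 7: {3,4,5,6,8,12}
'd' @ 8: {3,4,5,6,8,12}
'b' @ 9: {1,2,3,4,5,6,7,8,12,13}  [accepting]
'd' @ 10: {3,4,5,6,8,12}
'b' @ 11: {1,2,3,4,5,6,7,8,12,13}  [accepting]
'b' @ 12: {1,2,3,4,5,6,7,8,12,13}  [accepting]
end set {1,2,3,4,5,6,7,8,12,13} — state 1 in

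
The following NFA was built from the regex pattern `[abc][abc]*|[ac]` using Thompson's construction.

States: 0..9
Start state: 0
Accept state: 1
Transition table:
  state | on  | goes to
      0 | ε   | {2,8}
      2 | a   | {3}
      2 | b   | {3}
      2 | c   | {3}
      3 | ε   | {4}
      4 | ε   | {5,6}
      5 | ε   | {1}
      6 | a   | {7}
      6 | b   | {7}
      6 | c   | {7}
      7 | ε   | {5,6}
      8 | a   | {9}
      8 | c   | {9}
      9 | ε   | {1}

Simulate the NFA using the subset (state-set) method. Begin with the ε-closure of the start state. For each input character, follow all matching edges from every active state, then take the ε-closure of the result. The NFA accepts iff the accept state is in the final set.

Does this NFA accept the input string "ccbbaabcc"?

start: ε-closure({0}) = {0,2,8}
'c' @ 1: {1,3,4,5,6,9}  ✓accept
'c' @ 2: {1,5,6,7}  ✓accept
'b' @ 3: {1,5,6,7}  ✓accept
'b' @ 4: {1,5,6,7}  ✓accept
'a' @ 5: {1,5,6,7}  ✓accept
'a' @ 6: {1,5,6,7}  ✓accept
'b' @ 7: {1,5,6,7}  ✓accept
'c' @ 8: {1,5,6,7}  ✓accept
'c' @ 9: {1,5,6,7}  ✓accept
final: {1,5,6,7}; accept 1 in set

Answer: ACCEPT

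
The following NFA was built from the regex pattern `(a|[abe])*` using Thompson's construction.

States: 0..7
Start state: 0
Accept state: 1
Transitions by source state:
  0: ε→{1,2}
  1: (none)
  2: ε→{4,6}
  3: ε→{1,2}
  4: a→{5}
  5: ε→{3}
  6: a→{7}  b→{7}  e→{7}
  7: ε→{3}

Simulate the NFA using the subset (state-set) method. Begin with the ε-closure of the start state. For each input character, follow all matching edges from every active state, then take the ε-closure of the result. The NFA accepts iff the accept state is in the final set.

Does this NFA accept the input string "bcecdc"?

Answer: REJECT

Steps:
S₀ = ε-closure({0}) = {0,1,2,4,6}
'b' @ 1: {1,2,3,4,6,7}  (accept∈set)
'c' @ 2: {}  — dead — no transitions
rest 'ecdc' ignored (set empty)
final: {}; accept 1 not in set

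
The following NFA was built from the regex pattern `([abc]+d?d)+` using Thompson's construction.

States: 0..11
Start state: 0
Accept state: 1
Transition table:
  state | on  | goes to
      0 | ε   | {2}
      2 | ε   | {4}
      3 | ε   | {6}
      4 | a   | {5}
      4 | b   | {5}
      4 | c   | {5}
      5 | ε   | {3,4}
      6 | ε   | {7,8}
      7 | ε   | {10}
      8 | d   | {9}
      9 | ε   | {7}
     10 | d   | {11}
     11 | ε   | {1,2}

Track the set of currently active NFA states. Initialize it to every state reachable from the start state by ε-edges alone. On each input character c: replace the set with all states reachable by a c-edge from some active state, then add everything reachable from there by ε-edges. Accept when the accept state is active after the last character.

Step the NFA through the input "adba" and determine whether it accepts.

Answer: REJECT

Derivation:
start: ε-closure({0}) = {0,2,4}
'a' @ 1: {3,4,5,6,7,8,10}
'd' @ 2: {1,2,4,7,9,10,11}  ✓accept
'b' @ 3: {3,4,5,6,7,8,10}
'a' @ 4: {3,4,5,6,7,8,10}
end set {3,4,5,6,7,8,10} — state 1 not in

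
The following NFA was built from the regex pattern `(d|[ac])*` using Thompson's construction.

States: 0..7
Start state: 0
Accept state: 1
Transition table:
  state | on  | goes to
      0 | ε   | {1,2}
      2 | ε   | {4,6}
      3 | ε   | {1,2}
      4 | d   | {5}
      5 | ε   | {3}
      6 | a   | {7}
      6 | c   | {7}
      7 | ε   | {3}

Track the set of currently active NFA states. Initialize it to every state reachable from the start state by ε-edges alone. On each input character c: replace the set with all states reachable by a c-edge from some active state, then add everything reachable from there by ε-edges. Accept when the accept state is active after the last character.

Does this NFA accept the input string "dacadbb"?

Answer: REJECT

Derivation:
S₀ = ε-closure({0}) = {0,1,2,4,6}
'd' @ 1: {1,2,3,4,5,6}  (accept∈set)
'a' @ 2: {1,2,3,4,6,7}  (accept∈set)
'c' @ 3: {1,2,3,4,6,7}  (accept∈set)
'a' @ 4: {1,2,3,4,6,7}  (accept∈set)
'd' @ 5: {1,2,3,4,5,6}  (accept∈set)
'b' @ 6: {}  — state set empty
rest 'b' ignored (set empty)
end set {} — state 1 not in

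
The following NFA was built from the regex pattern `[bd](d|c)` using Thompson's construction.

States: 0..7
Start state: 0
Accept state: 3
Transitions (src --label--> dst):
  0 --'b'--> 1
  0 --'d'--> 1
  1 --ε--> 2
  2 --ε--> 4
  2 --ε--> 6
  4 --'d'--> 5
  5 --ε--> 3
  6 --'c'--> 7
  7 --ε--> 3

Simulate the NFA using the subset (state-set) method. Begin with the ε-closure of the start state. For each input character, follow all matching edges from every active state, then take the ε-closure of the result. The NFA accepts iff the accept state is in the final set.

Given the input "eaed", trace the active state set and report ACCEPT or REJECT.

Answer: REJECT

Trace:
initial (ε-close {0}): {0}
'e' @ 1: {}  — no active states
rest 'aed' ignored (set empty)
final: {}; accept 3 not in set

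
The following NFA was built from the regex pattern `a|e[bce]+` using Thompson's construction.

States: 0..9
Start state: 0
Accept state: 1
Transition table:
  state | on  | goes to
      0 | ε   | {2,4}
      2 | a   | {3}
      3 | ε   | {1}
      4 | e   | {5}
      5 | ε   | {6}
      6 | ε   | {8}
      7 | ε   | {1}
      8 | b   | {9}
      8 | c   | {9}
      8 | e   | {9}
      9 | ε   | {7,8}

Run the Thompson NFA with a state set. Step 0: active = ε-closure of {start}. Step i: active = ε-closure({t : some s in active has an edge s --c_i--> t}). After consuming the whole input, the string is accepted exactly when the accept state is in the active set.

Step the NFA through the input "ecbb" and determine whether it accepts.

Answer: ACCEPT

Steps:
S₀ = ε-closure({0}) = {0,2,4}
'e' @ 1: {5,6,8}
'c' @ 2: {1,7,8,9}  [accepting]
'b' @ 3: {1,7,8,9}  [accepting]
'b' @ 4: {1,7,8,9}  [accepting]
final: {1,7,8,9}; accept 1 in set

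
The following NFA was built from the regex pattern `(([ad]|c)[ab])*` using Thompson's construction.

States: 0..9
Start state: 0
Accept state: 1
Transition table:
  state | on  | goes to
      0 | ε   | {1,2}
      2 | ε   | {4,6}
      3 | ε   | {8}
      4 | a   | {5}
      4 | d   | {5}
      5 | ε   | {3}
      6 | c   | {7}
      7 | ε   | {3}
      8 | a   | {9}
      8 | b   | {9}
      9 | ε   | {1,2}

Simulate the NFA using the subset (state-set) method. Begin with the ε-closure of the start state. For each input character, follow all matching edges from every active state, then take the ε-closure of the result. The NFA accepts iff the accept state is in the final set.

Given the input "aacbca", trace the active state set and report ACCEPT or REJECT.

Answer: ACCEPT

Derivation:
S₀ = ε-closure({0}) = {0,1,2,4,6}
'a' @ 1: {3,5,8}
'a' @ 2: {1,2,4,6,9}  ✓accept
'c' @ 3: {3,7,8}
'b' @ 4: {1,2,4,6,9}  ✓accept
'c' @ 5: {3,7,8}
'a' @ 6: {1,2,4,6,9}  ✓accept
end set {1,2,4,6,9} — state 1 in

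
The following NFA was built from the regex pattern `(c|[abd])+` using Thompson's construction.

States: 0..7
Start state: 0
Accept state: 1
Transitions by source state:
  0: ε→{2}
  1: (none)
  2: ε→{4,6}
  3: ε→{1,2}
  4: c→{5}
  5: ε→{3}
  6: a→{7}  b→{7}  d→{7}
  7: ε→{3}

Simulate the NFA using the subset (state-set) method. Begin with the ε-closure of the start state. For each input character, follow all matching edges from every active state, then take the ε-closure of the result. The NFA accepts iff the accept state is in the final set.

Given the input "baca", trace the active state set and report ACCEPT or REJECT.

initial (ε-close {0}): {0,2,4,6}
'b' @ 1: {1,2,3,4,6,7}  ✓accept
'a' @ 2: {1,2,3,4,6,7}  ✓accept
'c' @ 3: {1,2,3,4,5,6}  ✓accept
'a' @ 4: {1,2,3,4,6,7}  ✓accept
final: {1,2,3,4,6,7}; accept 1 in set

Answer: ACCEPT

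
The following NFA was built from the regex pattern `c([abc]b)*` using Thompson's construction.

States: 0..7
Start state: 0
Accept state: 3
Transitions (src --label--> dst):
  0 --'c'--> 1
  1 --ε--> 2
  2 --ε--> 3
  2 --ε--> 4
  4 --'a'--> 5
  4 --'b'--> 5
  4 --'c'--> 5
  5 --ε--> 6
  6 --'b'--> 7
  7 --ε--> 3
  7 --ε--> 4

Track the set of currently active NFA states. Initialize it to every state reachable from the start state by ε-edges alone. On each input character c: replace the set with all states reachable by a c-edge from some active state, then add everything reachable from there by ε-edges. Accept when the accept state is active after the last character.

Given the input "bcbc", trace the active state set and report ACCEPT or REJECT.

Answer: REJECT

Steps:
start: ε-closure({0}) = {0}
'b' @ 1: {}  — state set empty
rest 'cbc' ignored (set empty)
end set {} — state 3 not in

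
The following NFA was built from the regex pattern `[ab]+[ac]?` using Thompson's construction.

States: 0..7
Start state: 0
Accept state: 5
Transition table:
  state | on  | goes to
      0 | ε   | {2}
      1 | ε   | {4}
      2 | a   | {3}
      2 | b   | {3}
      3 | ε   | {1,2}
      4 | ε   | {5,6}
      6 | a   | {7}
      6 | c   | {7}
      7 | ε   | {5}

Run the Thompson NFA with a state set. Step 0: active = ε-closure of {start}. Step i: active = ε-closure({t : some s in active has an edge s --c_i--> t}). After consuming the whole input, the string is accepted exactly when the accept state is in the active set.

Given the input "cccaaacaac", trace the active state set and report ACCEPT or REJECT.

start: ε-closure({0}) = {0,2}
'c' @ 1: {}  — no active states
rest 'ccaaacaac' ignored (set empty)
final: {}; accept 5 not in set

Answer: REJECT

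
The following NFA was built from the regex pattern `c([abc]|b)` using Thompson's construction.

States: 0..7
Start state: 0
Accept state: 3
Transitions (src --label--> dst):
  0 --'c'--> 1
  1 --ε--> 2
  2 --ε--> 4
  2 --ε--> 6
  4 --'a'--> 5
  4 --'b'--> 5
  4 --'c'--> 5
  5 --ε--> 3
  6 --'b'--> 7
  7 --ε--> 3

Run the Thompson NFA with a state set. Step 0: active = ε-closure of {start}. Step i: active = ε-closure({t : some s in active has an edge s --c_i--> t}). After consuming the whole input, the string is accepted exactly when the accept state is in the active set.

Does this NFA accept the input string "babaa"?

Answer: REJECT

Trace:
start: ε-closure({0}) = {0}
'b' @ 1: {}  — no active states
rest 'abaa' ignored (set empty)
final: {}; accept 3 not in set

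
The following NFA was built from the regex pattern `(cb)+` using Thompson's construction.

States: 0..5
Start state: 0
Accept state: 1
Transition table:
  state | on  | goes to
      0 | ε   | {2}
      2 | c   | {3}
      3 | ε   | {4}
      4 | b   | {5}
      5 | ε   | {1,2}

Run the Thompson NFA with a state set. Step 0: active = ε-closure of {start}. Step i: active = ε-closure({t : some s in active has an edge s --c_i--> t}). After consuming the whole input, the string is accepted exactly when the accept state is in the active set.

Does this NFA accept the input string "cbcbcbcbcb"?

start: ε-closure({0}) = {0,2}
'c' @ 1: {3,4}
'b' @ 2: {1,2,5}  ✓accept
'c' @ 3: {3,4}
'b' @ 4: {1,2,5}  ✓accept
'c' @ 5: {3,4}
'b' @ 6: {1,2,5}  ✓accept
'c' @ 7: {3,4}
'b' @ 8: {1,2,5}  ✓accept
'c' @ 9: {3,4}
'b' @ 10: {1,2,5}  ✓accept
end set {1,2,5} — state 1 in

Answer: ACCEPT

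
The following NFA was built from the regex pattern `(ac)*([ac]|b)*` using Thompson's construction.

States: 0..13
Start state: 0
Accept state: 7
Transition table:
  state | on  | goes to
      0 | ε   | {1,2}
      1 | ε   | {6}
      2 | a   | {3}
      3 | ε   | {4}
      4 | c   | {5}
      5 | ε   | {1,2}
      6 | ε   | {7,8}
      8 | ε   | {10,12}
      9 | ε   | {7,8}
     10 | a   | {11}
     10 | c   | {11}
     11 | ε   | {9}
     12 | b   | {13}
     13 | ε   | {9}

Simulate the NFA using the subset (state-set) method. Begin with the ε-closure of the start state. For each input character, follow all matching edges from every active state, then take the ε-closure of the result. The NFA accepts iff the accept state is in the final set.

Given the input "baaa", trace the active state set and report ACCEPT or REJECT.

Answer: ACCEPT

Trace:
S₀ = ε-closure({0}) = {0,1,2,6,7,8,10,12}
'b' @ 1: {7,8,9,10,12,13}  (accept∈set)
'a' @ 2: {7,8,9,10,11,12}  (accept∈set)
'a' @ 3: {7,8,9,10,11,12}  (accept∈set)
'a' @ 4: {7,8,9,10,11,12}  (accept∈set)
after full input: {7,8,9,10,11,12}  (accept=7 in)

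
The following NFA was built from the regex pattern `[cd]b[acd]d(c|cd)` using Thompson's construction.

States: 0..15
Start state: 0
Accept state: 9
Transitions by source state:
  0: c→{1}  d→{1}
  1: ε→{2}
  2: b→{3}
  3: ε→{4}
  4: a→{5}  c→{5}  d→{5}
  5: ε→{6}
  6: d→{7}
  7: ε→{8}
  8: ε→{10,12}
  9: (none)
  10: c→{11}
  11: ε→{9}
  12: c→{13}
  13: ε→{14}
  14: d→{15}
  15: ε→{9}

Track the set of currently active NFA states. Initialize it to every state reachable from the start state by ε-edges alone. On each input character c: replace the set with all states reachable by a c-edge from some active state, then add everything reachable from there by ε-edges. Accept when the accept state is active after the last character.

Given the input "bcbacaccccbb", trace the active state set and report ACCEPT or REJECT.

Answer: REJECT

Steps:
start: ε-closure({0}) = {0}
'b' @ 1: {}  — no active states
rest 'cbacaccccbb' ignored (set empty)
after full input: {}  (accept=9 not in)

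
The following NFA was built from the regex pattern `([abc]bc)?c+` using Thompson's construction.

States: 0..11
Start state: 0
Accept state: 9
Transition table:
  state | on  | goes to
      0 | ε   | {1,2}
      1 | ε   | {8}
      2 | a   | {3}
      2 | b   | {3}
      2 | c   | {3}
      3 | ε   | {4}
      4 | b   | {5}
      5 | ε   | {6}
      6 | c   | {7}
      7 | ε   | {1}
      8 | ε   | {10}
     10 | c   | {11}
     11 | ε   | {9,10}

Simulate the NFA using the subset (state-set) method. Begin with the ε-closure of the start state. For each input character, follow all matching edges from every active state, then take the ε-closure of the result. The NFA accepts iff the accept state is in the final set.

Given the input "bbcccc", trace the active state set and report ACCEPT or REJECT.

Answer: ACCEPT

Trace:
start: ε-closure({0}) = {0,1,2,8,10}
'b' @ 1: {3,4}
'b' @ 2: {5,6}
'c' @ 3: {1,7,8,10}
'c' @ 4: {9,10,11}  (accept∈set)
'c' @ 5: {9,10,11}  (accept∈set)
'c' @ 6: {9,10,11}  (accept∈set)
after full input: {9,10,11}  (accept=9 in)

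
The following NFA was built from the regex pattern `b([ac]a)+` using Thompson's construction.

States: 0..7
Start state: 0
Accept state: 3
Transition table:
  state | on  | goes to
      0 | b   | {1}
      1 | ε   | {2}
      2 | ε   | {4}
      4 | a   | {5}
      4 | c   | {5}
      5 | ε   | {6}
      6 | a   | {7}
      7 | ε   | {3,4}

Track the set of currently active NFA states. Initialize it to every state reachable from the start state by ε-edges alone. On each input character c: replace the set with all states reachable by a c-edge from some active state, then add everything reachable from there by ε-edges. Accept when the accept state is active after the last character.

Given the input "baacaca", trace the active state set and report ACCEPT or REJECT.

Answer: ACCEPT

Derivation:
S₀ = ε-closure({0}) = {0}
'b' @ 1: {1,2,4}
'a' @ 2: {5,6}
'a' @ 3: {3,4,7}  [accepting]
'c' @ 4: {5,6}
'a' @ 5: {3,4,7}  [accepting]
'c' @ 6: {5,6}
'a' @ 7: {3,4,7}  [accepting]
final: {3,4,7}; accept 3 in set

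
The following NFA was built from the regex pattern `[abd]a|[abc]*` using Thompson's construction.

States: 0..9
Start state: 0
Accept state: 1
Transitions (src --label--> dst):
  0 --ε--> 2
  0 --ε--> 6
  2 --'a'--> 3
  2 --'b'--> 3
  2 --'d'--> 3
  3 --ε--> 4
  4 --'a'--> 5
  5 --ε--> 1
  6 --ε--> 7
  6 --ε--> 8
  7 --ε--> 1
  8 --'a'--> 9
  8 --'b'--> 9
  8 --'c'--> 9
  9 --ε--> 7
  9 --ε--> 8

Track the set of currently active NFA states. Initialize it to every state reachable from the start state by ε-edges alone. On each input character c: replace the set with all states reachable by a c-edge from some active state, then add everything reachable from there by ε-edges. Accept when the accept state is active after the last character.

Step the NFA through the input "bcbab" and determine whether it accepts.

S₀ = ε-closure({0}) = {0,1,2,6,7,8}
'b' @ 1: {1,3,4,7,8,9}  [accepting]
'c' @ 2: {1,7,8,9}  [accepting]
'b' @ 3: {1,7,8,9}  [accepting]
'a' @ 4: {1,7,8,9}  [accepting]
'b' @ 5: {1,7,8,9}  [accepting]
final: {1,7,8,9}; accept 1 in set

Answer: ACCEPT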